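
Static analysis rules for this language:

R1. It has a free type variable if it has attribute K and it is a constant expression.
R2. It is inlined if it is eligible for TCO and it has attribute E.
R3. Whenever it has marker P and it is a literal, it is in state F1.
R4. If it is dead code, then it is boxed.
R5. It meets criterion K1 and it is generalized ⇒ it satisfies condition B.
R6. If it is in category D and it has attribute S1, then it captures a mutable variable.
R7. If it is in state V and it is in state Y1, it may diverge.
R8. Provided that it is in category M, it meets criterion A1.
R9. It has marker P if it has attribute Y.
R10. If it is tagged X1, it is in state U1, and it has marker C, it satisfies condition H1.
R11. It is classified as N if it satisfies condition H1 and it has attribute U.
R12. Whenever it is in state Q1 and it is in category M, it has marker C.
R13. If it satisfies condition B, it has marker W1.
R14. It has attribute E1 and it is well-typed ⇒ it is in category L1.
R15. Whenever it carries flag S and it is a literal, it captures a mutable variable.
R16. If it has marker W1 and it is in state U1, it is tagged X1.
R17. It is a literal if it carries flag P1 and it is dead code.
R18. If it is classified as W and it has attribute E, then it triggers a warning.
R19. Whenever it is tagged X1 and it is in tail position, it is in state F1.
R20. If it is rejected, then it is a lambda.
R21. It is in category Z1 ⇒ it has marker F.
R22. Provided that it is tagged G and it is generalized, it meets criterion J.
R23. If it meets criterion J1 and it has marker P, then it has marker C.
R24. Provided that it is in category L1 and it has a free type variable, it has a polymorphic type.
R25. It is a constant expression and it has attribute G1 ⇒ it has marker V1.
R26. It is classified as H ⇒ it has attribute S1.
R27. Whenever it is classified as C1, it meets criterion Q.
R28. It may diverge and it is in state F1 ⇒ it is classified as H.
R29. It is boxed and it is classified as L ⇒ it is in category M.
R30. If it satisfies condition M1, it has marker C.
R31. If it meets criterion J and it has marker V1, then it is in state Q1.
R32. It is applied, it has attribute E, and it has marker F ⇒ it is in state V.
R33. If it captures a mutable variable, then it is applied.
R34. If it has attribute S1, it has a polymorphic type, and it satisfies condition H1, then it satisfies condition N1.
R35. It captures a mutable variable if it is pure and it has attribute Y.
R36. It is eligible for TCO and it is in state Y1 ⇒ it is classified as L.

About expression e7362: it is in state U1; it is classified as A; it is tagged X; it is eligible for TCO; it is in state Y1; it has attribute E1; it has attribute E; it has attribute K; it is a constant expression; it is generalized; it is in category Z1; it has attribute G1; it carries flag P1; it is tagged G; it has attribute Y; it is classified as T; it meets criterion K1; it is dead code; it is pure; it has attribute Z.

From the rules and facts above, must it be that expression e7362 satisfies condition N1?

No

Forward chaining from the given facts derives: has a free type variable, is inlined, is boxed, satisfies condition B, has marker P, has marker W1, is tagged X1, is a literal, has marker F, meets criterion J, has marker V1, is in state Q1, captures a mutable variable, is classified as L, is in state F1, is in category M, is applied, meets criterion A1, has marker C, is in state V, may diverge, satisfies condition H1, is classified as H, has attribute S1.
The only rule concluding "it satisfies condition N1" is R34, which needs "it has a polymorphic type"; that is never established.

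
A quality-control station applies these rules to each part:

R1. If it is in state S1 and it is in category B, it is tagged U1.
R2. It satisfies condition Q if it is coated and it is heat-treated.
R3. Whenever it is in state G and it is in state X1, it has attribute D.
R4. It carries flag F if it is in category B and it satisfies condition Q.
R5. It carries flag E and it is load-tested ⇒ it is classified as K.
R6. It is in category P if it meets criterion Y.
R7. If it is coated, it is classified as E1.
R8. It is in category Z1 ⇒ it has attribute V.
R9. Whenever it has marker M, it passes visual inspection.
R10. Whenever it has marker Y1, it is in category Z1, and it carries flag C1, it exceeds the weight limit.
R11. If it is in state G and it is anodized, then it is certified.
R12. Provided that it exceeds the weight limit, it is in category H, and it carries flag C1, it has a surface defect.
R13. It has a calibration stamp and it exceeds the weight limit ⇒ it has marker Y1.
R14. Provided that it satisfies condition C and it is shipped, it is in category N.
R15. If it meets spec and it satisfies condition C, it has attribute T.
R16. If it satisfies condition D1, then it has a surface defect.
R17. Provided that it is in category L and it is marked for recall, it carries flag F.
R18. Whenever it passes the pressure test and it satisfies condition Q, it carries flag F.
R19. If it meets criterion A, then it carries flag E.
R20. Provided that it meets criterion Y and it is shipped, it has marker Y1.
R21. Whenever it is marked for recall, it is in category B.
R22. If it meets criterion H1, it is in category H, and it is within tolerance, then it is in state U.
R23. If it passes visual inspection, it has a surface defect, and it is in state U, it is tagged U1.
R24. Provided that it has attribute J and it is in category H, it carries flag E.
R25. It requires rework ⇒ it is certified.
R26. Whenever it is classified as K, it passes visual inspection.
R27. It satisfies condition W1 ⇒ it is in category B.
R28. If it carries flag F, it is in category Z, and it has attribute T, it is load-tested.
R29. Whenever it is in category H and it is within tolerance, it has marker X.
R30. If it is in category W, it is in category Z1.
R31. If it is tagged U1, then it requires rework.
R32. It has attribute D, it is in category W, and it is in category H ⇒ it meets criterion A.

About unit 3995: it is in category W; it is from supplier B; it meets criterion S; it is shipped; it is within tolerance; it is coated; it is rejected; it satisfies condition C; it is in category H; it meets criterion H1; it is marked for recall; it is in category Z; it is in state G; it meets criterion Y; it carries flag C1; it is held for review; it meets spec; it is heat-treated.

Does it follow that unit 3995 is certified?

No

Forward chaining from the given facts derives: satisfies condition Q, is in category P, is classified as E1, is in category N, has attribute T, has marker Y1, is in category B, is in state U, has marker X, is in category Z1, carries flag F, has attribute V, exceeds the weight limit, has a surface defect, is load-tested.
Rules concluding "it is certified": R11 needs "it is anodized"; R25 needs "it requires rework" — none of these are established.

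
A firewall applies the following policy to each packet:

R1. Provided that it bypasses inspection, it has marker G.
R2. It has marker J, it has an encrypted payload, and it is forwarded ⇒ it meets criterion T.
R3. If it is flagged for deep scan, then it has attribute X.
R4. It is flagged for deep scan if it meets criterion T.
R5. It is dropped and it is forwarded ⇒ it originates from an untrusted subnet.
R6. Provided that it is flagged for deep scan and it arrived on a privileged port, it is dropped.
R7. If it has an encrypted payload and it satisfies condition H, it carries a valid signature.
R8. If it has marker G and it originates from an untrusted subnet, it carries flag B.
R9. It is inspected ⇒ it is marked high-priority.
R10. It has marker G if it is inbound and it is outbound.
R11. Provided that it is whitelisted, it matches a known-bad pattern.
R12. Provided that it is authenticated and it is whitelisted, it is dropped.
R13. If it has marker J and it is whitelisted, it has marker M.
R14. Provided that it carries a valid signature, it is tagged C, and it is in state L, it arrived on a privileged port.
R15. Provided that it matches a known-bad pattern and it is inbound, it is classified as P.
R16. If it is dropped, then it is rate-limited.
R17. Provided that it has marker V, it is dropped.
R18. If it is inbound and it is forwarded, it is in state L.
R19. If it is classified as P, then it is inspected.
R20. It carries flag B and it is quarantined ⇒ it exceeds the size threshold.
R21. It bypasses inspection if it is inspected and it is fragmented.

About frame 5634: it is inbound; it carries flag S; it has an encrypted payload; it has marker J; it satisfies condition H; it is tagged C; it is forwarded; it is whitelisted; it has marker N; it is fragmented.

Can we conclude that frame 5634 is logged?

Forward chaining from the given facts derives: meets criterion T, is flagged for deep scan, carries a valid signature, matches a known-bad pattern, has marker M, is classified as P, is in state L, is inspected, bypasses inspection, has marker G, has attribute X, is marked high-priority, arrived on a privileged port, is dropped, is rate-limited, originates from an untrusted subnet, carries flag B.
No rule has "it is logged" as its conclusion, and it is not among the given facts.

No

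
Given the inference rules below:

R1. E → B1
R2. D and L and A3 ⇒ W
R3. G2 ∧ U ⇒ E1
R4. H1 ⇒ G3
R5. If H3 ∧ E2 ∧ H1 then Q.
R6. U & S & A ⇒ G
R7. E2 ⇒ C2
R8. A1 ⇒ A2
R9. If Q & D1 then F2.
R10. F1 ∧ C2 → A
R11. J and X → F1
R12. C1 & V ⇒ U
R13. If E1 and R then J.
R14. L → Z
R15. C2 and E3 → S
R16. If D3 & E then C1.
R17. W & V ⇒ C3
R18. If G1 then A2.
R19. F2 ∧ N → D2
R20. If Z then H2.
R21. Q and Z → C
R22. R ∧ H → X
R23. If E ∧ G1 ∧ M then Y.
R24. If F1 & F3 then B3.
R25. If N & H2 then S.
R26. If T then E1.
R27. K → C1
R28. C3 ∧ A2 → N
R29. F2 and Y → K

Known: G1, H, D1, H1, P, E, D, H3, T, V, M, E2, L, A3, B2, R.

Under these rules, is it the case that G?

Yes

W  (by R2: D, L, A3)
Q  (by R5: H3, E2, H1)
C2  (by R7: E2)
F2  (by R9: Q, D1)
Z  (by R14: L)
C3  (by R17: W, V)
A2  (by R18: G1)
H2  (by R20: Z)
X  (by R22: R, H)
Y  (by R23: E, G1, M)
E1  (by R26: T)
N  (by R28: C3, A2)
K  (by R29: F2, Y)
J  (by R13: E1, R)
S  (by R25: N, H2)
C1  (by R27: K)
F1  (by R11: J, X)
U  (by R12: C1, V)
A  (by R10: F1, C2)
G  (by R6: U, S, A)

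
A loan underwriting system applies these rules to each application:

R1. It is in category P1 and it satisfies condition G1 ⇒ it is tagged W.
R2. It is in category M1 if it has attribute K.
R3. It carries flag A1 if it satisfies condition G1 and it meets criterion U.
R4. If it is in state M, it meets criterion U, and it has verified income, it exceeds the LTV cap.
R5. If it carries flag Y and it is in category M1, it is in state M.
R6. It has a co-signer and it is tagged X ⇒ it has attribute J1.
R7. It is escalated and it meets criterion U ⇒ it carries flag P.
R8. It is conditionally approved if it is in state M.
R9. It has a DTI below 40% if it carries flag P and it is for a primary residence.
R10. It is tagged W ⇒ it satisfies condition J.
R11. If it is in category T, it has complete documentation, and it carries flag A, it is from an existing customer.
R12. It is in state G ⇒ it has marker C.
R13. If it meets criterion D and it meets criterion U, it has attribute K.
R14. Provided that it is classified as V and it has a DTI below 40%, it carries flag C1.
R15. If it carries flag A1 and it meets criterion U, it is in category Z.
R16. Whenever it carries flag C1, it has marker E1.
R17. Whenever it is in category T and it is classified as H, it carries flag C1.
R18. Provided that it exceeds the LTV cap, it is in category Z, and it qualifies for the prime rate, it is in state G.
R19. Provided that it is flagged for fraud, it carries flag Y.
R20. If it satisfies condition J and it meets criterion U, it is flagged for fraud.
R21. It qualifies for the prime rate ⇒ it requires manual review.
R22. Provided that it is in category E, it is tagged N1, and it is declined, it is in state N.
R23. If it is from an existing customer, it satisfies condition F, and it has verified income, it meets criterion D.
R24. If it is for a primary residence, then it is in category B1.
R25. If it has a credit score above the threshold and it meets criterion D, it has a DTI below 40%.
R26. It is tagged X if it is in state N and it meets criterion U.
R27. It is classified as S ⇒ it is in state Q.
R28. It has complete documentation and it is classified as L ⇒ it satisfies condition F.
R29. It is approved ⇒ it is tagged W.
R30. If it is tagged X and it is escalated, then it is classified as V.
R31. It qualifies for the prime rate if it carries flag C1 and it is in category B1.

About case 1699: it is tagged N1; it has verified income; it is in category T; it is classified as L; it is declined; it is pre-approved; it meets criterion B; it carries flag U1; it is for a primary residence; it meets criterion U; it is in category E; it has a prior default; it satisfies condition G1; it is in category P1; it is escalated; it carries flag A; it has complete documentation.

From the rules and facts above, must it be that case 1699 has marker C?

By R1 (it is in category P1, it satisfies condition G1): it is tagged W.
By R3 (it satisfies condition G1, it meets criterion U): it carries flag A1.
By R7 (it is escalated, it meets criterion U): it carries flag P.
By R9 (it carries flag P, it is for a primary residence): it has a DTI below 40%.
By R10 (it is tagged W): it satisfies condition J.
By R11 (it is in category T, it has complete documentation, it carries flag A): it is from an existing customer.
By R15 (it carries flag A1, it meets criterion U): it is in category Z.
By R20 (it satisfies condition J, it meets criterion U): it is flagged for fraud.
By R22 (it is in category E, it is tagged N1, it is declined): it is in state N.
By R24 (it is for a primary residence): it is in category B1.
By R26 (it is in state N, it meets criterion U): it is tagged X.
By R28 (it has complete documentation, it is classified as L): it satisfies condition F.
By R30 (it is tagged X, it is escalated): it is classified as V.
By R14 (it is classified as V, it has a DTI below 40%): it carries flag C1.
By R19 (it is flagged for fraud): it carries flag Y.
By R23 (it is from an existing customer, it satisfies condition F, it has verified income): it meets criterion D.
By R31 (it carries flag C1, it is in category B1): it qualifies for the prime rate.
By R13 (it meets criterion D, it meets criterion U): it has attribute K.
By R2 (it has attribute K): it is in category M1.
By R5 (it carries flag Y, it is in category M1): it is in state M.
By R4 (it is in state M, it meets criterion U, it has verified income): it exceeds the LTV cap.
By R18 (it exceeds the LTV cap, it is in category Z, it qualifies for the prime rate): it is in state G.
By R12 (it is in state G): it has marker C.

Yes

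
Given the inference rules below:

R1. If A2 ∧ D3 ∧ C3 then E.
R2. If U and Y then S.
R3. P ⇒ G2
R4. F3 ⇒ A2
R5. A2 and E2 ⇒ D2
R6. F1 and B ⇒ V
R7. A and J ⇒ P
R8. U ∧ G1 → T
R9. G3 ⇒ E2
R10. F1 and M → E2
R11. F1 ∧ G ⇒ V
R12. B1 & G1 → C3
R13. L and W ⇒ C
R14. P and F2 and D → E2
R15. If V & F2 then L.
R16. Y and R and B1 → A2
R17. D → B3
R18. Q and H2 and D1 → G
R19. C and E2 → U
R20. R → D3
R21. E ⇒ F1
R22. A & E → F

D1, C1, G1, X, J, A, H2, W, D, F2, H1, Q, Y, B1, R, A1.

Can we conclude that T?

Yes

P  (by R7: A, J)
C3  (by R12: B1, G1)
E2  (by R14: P, F2, D)
A2  (by R16: Y, R, B1)
G  (by R18: Q, H2, D1)
D3  (by R20: R)
E  (by R1: A2, D3, C3)
F1  (by R21: E)
V  (by R11: F1, G)
L  (by R15: V, F2)
C  (by R13: L, W)
U  (by R19: C, E2)
T  (by R8: U, G1)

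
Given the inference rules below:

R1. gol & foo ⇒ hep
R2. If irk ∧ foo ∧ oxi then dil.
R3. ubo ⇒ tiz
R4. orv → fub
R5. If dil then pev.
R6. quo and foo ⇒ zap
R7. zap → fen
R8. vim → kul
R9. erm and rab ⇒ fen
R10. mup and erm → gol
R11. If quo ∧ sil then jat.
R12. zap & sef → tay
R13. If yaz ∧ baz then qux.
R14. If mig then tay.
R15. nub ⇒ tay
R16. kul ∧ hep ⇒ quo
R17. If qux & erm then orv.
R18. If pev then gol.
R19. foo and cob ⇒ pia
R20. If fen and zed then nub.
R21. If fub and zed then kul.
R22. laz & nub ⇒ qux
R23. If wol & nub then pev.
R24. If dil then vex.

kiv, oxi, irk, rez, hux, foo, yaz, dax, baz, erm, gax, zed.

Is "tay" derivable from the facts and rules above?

dil  (by R2: irk, foo, oxi)
pev  (by R5: dil)
qux  (by R13: yaz, baz)
orv  (by R17: qux, erm)
gol  (by R18: pev)
hep  (by R1: gol, foo)
fub  (by R4: orv)
kul  (by R21: fub, zed)
quo  (by R16: kul, hep)
zap  (by R6: quo, foo)
fen  (by R7: zap)
nub  (by R20: fen, zed)
tay  (by R15: nub)

Yes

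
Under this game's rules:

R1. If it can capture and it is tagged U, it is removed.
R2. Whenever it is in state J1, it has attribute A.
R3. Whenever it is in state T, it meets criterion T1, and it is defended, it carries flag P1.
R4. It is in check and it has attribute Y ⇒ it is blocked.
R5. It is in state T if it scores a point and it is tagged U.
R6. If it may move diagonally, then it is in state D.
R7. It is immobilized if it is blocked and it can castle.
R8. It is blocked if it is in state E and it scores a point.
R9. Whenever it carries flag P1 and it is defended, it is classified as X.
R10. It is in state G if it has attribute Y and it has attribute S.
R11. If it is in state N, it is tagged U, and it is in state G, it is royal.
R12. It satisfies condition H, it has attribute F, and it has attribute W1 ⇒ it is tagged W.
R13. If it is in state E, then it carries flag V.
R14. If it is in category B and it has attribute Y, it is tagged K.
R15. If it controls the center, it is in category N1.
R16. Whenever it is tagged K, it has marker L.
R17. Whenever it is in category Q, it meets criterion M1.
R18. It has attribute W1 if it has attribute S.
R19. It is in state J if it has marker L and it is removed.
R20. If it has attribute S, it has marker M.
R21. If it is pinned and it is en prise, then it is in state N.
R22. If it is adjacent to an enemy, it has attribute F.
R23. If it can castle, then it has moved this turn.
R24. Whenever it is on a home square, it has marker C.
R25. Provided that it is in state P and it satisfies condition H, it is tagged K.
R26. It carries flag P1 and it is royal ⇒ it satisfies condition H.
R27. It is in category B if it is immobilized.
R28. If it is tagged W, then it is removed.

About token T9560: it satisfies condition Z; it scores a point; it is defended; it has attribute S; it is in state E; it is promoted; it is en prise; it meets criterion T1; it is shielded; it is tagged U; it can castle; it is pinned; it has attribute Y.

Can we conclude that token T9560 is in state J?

No

Forward chaining from the given facts derives: is in state T, is blocked, is in state G, carries flag V, has attribute W1, has marker M, is in state N, has moved this turn, carries flag P1, is immobilized, is classified as X, is royal, satisfies condition H, is in category B, is tagged K, has marker L.
The only rule concluding "it is in state J" is R19, which needs "it is removed"; that is never established.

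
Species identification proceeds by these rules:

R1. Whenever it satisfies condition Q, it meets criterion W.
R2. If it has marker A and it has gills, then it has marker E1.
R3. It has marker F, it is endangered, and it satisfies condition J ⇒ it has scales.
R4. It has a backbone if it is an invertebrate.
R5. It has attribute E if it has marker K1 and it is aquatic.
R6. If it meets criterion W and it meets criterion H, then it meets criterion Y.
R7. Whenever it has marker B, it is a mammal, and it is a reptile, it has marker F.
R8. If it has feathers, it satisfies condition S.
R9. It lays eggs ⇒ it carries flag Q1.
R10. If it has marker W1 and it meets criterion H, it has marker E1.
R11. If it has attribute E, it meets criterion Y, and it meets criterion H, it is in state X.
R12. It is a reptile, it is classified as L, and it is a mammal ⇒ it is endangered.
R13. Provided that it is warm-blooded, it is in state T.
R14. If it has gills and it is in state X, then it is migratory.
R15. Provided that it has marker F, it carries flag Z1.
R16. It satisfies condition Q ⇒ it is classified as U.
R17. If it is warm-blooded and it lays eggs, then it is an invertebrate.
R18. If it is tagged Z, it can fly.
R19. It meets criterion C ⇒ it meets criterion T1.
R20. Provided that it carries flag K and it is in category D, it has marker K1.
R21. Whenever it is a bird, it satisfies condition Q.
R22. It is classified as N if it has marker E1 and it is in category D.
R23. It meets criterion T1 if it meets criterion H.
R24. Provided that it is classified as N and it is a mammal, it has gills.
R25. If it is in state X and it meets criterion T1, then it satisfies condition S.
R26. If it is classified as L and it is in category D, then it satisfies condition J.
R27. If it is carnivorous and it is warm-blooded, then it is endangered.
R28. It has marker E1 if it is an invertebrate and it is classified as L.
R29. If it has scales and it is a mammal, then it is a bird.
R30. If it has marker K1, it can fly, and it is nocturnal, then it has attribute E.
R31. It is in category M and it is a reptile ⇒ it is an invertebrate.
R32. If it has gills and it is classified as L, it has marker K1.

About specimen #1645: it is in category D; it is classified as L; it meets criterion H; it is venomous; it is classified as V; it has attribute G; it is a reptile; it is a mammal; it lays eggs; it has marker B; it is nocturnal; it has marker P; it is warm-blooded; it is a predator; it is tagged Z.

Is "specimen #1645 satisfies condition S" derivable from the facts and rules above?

Yes

By R7 (it has marker B, it is a mammal, it is a reptile): it has marker F.
By R12 (it is a reptile, it is classified as L, it is a mammal): it is endangered.
By R17 (it is warm-blooded, it lays eggs): it is an invertebrate.
By R18 (it is tagged Z): it can fly.
By R23 (it meets criterion H): it meets criterion T1.
By R26 (it is classified as L, it is in category D): it satisfies condition J.
By R28 (it is an invertebrate, it is classified as L): it has marker E1.
By R3 (it has marker F, it is endangered, it satisfies condition J): it has scales.
By R22 (it has marker E1, it is in category D): it is classified as N.
By R24 (it is classified as N, it is a mammal): it has gills.
By R29 (it has scales, it is a mammal): it is a bird.
By R32 (it has gills, it is classified as L): it has marker K1.
By R21 (it is a bird): it satisfies condition Q.
By R30 (it has marker K1, it can fly, it is nocturnal): it has attribute E.
By R1 (it satisfies condition Q): it meets criterion W.
By R6 (it meets criterion W, it meets criterion H): it meets criterion Y.
By R11 (it has attribute E, it meets criterion Y, it meets criterion H): it is in state X.
By R25 (it is in state X, it meets criterion T1): it satisfies condition S.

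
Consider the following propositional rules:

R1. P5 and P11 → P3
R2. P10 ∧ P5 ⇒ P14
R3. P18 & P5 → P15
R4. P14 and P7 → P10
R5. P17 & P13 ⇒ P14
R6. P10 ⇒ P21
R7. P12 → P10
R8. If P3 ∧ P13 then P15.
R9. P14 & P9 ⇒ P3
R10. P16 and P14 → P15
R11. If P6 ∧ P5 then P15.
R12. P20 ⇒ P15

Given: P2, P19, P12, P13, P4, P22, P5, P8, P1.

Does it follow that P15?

Forward chaining from the given facts derives: P10, P14, P21.
Rules concluding P15: R3 needs P18; R8 needs P3; R10 needs P16; R11 needs P6; R12 needs P20 — none of these are established.

No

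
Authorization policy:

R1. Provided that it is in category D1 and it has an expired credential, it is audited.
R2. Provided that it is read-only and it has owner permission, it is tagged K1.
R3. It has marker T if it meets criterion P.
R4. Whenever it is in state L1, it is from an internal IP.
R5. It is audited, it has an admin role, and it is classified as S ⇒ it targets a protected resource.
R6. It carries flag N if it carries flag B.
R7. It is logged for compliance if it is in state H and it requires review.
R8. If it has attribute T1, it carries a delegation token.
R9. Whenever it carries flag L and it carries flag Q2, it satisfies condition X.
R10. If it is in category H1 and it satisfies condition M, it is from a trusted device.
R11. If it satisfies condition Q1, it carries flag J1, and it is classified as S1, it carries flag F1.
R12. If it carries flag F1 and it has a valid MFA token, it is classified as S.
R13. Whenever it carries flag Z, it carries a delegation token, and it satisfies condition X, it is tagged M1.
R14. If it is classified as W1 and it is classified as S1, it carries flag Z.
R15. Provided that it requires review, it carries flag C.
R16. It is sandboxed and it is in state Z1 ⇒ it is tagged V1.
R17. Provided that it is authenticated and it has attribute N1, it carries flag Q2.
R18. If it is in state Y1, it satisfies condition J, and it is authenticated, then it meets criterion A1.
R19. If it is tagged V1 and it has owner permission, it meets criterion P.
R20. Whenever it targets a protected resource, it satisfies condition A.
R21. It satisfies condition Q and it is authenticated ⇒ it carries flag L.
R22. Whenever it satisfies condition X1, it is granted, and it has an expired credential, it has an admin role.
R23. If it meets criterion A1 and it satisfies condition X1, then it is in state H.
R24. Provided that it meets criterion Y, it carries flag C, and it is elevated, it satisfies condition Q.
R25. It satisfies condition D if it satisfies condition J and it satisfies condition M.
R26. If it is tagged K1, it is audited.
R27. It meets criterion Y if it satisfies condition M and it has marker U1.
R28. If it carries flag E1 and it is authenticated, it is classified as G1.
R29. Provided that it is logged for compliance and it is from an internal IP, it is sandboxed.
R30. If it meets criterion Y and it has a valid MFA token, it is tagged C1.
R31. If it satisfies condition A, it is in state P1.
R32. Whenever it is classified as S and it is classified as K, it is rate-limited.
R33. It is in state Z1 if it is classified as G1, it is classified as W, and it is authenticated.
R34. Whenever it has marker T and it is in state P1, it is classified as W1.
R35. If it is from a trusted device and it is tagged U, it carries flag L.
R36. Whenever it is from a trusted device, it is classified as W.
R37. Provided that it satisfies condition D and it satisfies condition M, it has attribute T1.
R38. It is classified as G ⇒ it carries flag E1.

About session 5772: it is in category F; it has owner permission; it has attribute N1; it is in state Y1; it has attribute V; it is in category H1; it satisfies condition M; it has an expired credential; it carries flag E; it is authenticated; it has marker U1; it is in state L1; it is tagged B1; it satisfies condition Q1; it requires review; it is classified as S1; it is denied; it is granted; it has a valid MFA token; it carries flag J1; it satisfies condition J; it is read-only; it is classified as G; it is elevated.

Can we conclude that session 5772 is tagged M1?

Forward chaining from the given facts derives: is tagged K1, is from an internal IP, is from a trusted device, carries flag F1, is classified as S, carries flag C, carries flag Q2, meets criterion A1, satisfies condition D, is audited, meets criterion Y, is tagged C1, is classified as W, has attribute T1, carries flag E1, carries a delegation token, satisfies condition Q, is classified as G1, is in state Z1, carries flag L, satisfies condition X.
The only rule concluding "it is tagged M1" is R13, which needs "it carries flag Z"; that is never established.

No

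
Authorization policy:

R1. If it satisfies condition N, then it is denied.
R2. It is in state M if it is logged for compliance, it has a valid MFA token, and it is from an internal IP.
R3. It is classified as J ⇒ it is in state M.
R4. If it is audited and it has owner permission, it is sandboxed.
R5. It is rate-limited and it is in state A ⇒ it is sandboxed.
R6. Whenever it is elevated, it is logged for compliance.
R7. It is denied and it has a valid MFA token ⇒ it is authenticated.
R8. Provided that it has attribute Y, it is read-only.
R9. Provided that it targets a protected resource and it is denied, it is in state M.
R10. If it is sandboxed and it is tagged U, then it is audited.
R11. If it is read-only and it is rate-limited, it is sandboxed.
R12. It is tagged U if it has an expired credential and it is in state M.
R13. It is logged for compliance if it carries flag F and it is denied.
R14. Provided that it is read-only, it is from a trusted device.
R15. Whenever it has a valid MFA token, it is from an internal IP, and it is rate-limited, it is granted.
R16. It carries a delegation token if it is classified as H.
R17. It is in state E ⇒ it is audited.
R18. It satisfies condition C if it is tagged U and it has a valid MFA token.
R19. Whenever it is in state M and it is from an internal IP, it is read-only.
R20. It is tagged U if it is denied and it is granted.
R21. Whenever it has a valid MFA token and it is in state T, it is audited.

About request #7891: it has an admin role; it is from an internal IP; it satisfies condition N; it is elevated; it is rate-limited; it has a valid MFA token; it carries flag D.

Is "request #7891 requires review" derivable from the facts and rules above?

Forward chaining from the given facts derives: is denied, is logged for compliance, is authenticated, is granted, is tagged U, is in state M, satisfies condition C, is read-only, is sandboxed, is from a trusted device, is audited.
No rule has "it requires review" as its conclusion, and it is not among the given facts.

No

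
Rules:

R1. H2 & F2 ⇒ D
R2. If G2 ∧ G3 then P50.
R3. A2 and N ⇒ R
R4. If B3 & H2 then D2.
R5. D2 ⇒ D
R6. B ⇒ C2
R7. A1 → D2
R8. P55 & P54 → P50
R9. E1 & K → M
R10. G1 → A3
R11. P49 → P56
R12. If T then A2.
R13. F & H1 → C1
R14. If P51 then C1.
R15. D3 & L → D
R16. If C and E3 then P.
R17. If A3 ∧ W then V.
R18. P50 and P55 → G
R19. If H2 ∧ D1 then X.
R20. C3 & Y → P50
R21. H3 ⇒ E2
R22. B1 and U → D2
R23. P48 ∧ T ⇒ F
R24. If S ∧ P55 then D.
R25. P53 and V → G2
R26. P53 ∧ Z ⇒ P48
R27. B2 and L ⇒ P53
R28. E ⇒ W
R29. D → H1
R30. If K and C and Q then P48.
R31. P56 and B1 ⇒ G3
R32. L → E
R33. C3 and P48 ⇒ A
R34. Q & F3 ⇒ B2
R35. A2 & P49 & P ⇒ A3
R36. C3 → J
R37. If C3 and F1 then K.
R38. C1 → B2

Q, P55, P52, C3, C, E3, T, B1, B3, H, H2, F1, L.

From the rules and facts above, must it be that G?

Forward chaining from the given facts derives: D2, D, A2, P, H1, E, J, K, W, P48, A, F, C1, B2, P53.
The only rule concluding G is R18, which needs P50; that is never established.

No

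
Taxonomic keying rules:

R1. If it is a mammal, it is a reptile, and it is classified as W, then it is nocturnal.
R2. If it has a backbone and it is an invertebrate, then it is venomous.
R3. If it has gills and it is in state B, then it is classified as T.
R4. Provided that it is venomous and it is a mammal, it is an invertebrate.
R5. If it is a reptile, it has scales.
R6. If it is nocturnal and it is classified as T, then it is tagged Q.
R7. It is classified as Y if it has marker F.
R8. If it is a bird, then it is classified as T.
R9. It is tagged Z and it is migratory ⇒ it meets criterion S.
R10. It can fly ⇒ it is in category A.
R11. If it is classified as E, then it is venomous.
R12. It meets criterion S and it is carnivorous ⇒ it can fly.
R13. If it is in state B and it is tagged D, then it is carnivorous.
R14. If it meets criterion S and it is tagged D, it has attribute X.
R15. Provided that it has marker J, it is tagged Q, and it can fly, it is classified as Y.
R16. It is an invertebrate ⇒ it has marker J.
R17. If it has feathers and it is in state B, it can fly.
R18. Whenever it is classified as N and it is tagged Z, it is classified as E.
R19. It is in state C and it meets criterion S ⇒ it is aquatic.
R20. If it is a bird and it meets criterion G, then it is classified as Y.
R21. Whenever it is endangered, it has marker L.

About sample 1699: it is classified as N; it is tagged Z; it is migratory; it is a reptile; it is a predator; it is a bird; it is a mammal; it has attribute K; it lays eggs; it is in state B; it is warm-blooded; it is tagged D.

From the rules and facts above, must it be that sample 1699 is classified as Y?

No

Forward chaining from the given facts derives: has scales, is classified as T, meets criterion S, is carnivorous, has attribute X, is classified as E, is venomous, can fly, is an invertebrate, is in category A, has marker J.
Rules concluding "it is classified as Y": R7 needs "it has marker F"; R15 needs "it is tagged Q"; R20 needs "it meets criterion G" — none of these are established.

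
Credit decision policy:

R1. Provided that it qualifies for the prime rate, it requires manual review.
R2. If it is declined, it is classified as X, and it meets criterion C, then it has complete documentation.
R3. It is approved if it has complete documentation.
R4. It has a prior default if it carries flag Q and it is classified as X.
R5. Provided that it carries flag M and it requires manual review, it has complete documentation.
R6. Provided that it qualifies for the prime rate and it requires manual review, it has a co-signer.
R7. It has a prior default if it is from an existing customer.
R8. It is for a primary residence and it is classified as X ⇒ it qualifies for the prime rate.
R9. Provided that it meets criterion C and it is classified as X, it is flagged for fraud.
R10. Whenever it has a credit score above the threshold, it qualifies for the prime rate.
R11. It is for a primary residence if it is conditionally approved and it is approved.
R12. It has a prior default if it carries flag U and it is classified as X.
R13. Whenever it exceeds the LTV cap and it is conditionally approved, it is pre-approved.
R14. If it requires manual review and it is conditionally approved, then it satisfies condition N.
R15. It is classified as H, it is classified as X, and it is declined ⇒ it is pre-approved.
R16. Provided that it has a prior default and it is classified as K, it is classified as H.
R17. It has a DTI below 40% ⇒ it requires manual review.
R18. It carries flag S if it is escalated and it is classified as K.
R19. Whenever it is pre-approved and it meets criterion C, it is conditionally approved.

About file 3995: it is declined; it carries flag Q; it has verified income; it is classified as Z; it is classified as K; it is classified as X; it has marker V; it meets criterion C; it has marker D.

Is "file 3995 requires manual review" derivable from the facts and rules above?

Yes

By R2 (it is declined, it is classified as X, it meets criterion C): it has complete documentation.
By R3 (it has complete documentation): it is approved.
By R4 (it carries flag Q, it is classified as X): it has a prior default.
By R16 (it has a prior default, it is classified as K): it is classified as H.
By R15 (it is classified as H, it is classified as X, it is declined): it is pre-approved.
By R19 (it is pre-approved, it meets criterion C): it is conditionally approved.
By R11 (it is conditionally approved, it is approved): it is for a primary residence.
By R8 (it is for a primary residence, it is classified as X): it qualifies for the prime rate.
By R1 (it qualifies for the prime rate): it requires manual review.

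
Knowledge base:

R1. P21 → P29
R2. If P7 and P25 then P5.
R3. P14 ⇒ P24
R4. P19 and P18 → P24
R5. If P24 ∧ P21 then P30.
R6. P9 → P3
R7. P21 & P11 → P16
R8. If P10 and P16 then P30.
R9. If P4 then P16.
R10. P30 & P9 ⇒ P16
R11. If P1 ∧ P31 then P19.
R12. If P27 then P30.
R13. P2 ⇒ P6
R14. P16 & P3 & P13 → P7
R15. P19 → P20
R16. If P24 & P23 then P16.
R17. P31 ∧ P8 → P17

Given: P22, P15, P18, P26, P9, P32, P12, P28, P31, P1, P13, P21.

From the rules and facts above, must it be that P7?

Yes

P3  (by R6: P9)
P19  (by R11: P1, P31)
P24  (by R4: P19, P18)
P30  (by R5: P24, P21)
P16  (by R10: P30, P9)
P7  (by R14: P16, P3, P13)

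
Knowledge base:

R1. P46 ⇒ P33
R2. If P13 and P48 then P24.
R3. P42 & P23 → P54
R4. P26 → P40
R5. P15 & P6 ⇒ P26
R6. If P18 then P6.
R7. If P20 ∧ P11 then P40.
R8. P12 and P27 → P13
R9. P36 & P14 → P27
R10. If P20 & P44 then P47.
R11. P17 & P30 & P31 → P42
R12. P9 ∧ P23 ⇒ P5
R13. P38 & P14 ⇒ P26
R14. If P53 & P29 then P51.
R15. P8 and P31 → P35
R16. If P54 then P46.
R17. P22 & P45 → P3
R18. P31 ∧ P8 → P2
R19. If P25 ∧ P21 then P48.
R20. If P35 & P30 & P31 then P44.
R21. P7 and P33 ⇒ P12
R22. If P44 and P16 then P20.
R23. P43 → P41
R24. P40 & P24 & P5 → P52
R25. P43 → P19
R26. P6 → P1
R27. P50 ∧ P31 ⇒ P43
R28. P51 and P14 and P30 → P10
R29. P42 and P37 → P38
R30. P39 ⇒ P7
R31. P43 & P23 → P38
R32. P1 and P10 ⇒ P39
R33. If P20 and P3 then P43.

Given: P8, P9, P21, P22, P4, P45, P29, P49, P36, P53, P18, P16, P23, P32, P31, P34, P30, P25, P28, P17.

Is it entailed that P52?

No

Forward chaining from the given facts derives: P6, P42, P5, P51, P35, P3, P2, P48, P44, P20, P1, P43, P54, P47, P46, P41, P19, P38, P33.
The only rule concluding P52 is R24, which needs P40; that is never established.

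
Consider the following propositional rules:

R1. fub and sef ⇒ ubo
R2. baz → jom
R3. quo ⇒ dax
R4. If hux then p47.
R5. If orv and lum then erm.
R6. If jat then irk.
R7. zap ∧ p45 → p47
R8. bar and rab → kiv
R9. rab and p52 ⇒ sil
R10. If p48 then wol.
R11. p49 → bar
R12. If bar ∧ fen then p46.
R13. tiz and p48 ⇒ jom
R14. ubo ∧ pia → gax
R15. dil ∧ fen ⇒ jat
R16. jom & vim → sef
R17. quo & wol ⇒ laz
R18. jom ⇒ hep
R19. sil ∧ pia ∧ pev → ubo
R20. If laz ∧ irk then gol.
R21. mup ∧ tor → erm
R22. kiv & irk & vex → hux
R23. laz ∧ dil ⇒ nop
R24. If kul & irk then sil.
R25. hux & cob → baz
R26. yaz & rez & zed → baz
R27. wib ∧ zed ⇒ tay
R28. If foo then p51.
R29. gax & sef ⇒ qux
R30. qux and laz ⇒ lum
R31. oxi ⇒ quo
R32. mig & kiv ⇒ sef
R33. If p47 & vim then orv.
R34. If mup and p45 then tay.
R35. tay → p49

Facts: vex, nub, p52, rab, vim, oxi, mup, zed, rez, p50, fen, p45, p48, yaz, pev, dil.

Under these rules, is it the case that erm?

No

Forward chaining from the given facts derives: sil, wol, jat, baz, quo, tay, p49, jom, dax, irk, bar, p46, sef, laz, hep, gol, nop, kiv, hux, p47, orv.
Rules concluding erm: R5 needs lum; R21 needs tor — none of these are established.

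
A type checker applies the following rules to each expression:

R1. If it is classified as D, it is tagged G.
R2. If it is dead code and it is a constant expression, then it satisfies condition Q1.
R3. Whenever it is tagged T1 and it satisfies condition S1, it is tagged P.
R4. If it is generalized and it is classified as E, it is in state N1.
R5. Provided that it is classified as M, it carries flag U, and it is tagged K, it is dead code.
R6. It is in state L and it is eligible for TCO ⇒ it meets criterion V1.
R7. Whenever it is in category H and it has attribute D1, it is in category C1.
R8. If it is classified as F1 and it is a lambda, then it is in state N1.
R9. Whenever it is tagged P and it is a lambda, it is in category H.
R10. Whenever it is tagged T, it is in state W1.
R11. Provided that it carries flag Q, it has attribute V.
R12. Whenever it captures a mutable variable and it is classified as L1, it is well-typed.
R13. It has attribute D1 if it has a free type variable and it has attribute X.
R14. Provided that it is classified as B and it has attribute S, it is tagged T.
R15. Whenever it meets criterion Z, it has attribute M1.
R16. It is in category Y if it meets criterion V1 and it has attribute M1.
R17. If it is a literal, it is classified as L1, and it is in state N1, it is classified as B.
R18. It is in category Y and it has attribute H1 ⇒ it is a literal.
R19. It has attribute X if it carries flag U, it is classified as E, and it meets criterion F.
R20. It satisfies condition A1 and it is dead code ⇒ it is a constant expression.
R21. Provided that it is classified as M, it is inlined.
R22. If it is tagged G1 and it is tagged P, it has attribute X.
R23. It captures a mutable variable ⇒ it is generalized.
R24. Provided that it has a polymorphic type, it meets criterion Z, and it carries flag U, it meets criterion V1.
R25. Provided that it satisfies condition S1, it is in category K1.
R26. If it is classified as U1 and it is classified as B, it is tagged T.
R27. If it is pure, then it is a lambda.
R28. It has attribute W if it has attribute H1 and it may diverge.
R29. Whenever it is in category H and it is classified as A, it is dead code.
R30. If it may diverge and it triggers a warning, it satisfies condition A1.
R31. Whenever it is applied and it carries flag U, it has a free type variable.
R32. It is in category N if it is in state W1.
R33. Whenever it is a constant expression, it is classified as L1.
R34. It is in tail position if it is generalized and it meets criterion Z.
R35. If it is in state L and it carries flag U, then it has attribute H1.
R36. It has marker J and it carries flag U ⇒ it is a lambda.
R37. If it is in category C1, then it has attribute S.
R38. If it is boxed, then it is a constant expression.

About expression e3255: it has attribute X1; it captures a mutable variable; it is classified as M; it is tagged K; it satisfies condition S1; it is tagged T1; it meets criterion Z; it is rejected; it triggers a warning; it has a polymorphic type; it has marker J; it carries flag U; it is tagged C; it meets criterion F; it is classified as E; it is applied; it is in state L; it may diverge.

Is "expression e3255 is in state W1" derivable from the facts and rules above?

Yes

By R3 (it is tagged T1, it satisfies condition S1): it is tagged P.
By R5 (it is classified as M, it carries flag U, it is tagged K): it is dead code.
By R15 (it meets criterion Z): it has attribute M1.
By R19 (it carries flag U, it is classified as E, it meets criterion F): it has attribute X.
By R23 (it captures a mutable variable): it is generalized.
By R24 (it has a polymorphic type, it meets criterion Z, it carries flag U): it meets criterion V1.
By R30 (it may diverge, it triggers a warning): it satisfies condition A1.
By R31 (it is applied, it carries flag U): it has a free type variable.
By R35 (it is in state L, it carries flag U): it has attribute H1.
By R36 (it has marker J, it carries flag U): it is a lambda.
By R4 (it is generalized, it is classified as E): it is in state N1.
By R9 (it is tagged P, it is a lambda): it is in category H.
By R13 (it has a free type variable, it has attribute X): it has attribute D1.
By R16 (it meets criterion V1, it has attribute M1): it is in category Y.
By R18 (it is in category Y, it has attribute H1): it is a literal.
By R20 (it satisfies condition A1, it is dead code): it is a constant expression.
By R33 (it is a constant expression): it is classified as L1.
By R7 (it is in category H, it has attribute D1): it is in category C1.
By R17 (it is a literal, it is classified as L1, it is in state N1): it is classified as B.
By R37 (it is in category C1): it has attribute S.
By R14 (it is classified as B, it has attribute S): it is tagged T.
By R10 (it is tagged T): it is in state W1.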